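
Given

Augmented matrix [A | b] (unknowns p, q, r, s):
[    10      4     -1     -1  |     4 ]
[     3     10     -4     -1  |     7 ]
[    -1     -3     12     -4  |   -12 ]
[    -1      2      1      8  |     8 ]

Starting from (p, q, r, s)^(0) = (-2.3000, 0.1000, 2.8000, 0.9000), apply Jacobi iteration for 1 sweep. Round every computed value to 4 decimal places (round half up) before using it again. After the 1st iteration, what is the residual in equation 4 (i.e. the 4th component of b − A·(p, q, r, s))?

Iteration 1:
  p = (4 - (4)·0.1000 - (-1)·2.8000 - (-1)·0.9000) / (10) = 0.7300
  q = (7 - (3)·-2.3000 - (-4)·2.8000 - (-1)·0.9000) / (10) = 2.6000
  r = (-12 - (-1)·-2.3000 - (-3)·0.1000 - (-4)·0.9000) / (12) = -0.8667
  s = (8 - (-1)·-2.3000 - (2)·0.1000 - (1)·2.8000) / (8) = 0.3375
Residual b − A·x = (-14.2292, -24.3193, 8.2804, 1.6967)

1.6967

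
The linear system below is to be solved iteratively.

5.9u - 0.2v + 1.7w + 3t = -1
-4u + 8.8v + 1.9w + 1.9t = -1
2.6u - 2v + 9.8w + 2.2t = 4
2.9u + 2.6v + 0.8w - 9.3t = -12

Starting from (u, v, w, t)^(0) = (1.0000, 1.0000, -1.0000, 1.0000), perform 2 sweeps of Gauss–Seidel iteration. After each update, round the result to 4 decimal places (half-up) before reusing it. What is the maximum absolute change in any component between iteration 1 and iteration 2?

Iteration 1:
  u = (-1 - (-0.2)·1.0000 - (1.7)·-1.0000 - (3)·1.0000) / (5.9) = -0.3559
  v = (-1 - (-4)·-0.3559 - (1.9)·-1.0000 - (1.9)·1.0000) / (8.8) = -0.2754
  w = (4 - (2.6)·-0.3559 - (-2)·-0.2754 - (2.2)·1.0000) / (9.8) = 0.2219
  t = (-12 - (2.9)·-0.3559 - (2.6)·-0.2754 - (0.8)·0.2219) / (-9.3) = 1.1214
Iteration 2:
  u = (-1 - (-0.2)·-0.2754 - (1.7)·0.2219 - (3)·1.1214) / (5.9) = -0.8130
  v = (-1 - (-4)·-0.8130 - (1.9)·0.2219 - (1.9)·1.1214) / (8.8) = -0.7732
  w = (4 - (2.6)·-0.8130 - (-2)·-0.7732 - (2.2)·1.1214) / (9.8) = 0.2143
  t = (-12 - (2.9)·-0.8130 - (2.6)·-0.7732 - (0.8)·0.2143) / (-9.3) = 0.8391
Change: (-0.4571, -0.4978, -0.0076, -0.2823) → max |·| = 0.4978

0.4978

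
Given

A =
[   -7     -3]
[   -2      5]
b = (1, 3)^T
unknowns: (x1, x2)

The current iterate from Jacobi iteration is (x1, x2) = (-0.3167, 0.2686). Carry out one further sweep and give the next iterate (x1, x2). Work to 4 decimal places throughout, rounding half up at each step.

One sweep:
  x1 = (1 - (-3)·0.2686) / (-7) = -0.2580
  x2 = (3 - (-2)·-0.3167) / (5) = 0.4733

(-0.2580, 0.4733)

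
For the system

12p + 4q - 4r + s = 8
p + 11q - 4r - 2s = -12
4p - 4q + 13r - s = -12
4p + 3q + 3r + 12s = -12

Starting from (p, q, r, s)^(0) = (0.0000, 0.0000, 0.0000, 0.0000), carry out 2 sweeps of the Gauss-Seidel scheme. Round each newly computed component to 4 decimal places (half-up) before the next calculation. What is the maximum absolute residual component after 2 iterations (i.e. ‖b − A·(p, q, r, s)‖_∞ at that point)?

1.4304

Iteration 1:
  p = (8 - (4)·0.0000 - (-4)·0.0000 - (1)·0.0000) / (12) = 0.6667
  q = (-12 - (1)·0.6667 - (-4)·0.0000 - (-2)·0.0000) / (11) = -1.1515
  r = (-12 - (4)·0.6667 - (-4)·-1.1515 - (-1)·0.0000) / (13) = -1.4825
  s = (-12 - (4)·0.6667 - (3)·-1.1515 - (3)·-1.4825) / (12) = -0.5637
Iteration 2:
  p = (8 - (4)·-1.1515 - (-4)·-1.4825 - (1)·-0.5637) / (12) = 0.6033
  q = (-12 - (1)·0.6033 - (-4)·-1.4825 - (-2)·-0.5637) / (11) = -1.7873
  r = (-12 - (4)·0.6033 - (-4)·-1.7873 - (-1)·-0.5637) / (13) = -1.7020
  s = (-12 - (4)·0.6033 - (3)·-1.7873 - (3)·-1.7020) / (12) = -0.3288
Residual b − A·x = (1.4304, -0.4086, 0.2348, 0.0003); ∞-norm = 1.4304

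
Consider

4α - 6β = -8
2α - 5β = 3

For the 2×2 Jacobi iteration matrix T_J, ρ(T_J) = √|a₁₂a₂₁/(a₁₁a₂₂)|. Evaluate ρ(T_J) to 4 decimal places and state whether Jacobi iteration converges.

a₁₂a₂₁/(a₁₁a₂₂) = (-6)·(2) / ((4)·(-5)) = 0.600000
ρ = √|0.600000| = √0.600000 = 0.7746
ρ < 1, so Jacobi converges

0.7746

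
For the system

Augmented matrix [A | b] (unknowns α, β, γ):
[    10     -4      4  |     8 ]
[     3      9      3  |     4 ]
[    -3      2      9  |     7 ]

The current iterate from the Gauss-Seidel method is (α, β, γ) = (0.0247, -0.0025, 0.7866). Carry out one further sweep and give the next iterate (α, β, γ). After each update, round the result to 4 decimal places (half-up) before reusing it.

(0.4844, 0.0208, 0.9346)

One sweep:
  α = (8 - (-4)·-0.0025 - (4)·0.7866) / (10) = 0.4844
  β = (4 - (3)·0.4844 - (3)·0.7866) / (9) = 0.0208
  γ = (7 - (-3)·0.4844 - (2)·0.0208) / (9) = 0.9346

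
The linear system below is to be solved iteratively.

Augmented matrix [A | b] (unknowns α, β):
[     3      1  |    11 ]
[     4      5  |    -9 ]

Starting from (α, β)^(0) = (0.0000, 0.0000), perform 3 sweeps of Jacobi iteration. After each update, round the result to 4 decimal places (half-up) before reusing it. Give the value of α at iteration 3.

5.2445

Iteration 1:
  α = (11 - (1)·0.0000) / (3) = 3.6667
  β = (-9 - (4)·0.0000) / (5) = -1.8000
Iteration 2:
  α = (11 - (1)·-1.8000) / (3) = 4.2667
  β = (-9 - (4)·3.6667) / (5) = -4.7334
Iteration 3:
  α = (11 - (1)·-4.7334) / (3) = 5.2445
  β = (-9 - (4)·4.2667) / (5) = -5.2134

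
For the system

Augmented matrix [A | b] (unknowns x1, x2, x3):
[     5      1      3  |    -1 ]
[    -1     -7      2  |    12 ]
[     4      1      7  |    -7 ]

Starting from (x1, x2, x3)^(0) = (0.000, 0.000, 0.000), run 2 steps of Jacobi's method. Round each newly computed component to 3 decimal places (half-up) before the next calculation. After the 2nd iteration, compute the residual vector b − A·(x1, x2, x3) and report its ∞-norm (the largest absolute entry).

Iteration 1:
  x1 = (-1 - (1)·0.000 - (3)·0.000) / (5) = -0.200
  x2 = (12 - (-1)·0.000 - (2)·0.000) / (-7) = -1.714
  x3 = (-7 - (4)·0.000 - (1)·0.000) / (7) = -1.000
Iteration 2:
  x1 = (-1 - (1)·-1.714 - (3)·-1.000) / (5) = 0.743
  x2 = (12 - (-1)·-0.200 - (2)·-1.000) / (-7) = -1.971
  x3 = (-7 - (4)·-0.200 - (1)·-1.714) / (7) = -0.641
Residual b − A·x = (-0.821, 0.228, -3.514); ∞-norm = 3.514

3.514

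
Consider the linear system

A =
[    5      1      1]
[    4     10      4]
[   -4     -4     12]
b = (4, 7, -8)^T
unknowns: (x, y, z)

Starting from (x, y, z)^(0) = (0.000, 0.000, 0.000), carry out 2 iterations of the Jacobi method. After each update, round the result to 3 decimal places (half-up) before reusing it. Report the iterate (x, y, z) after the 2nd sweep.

Iteration 1:
  x = (4 - (1)·0.000 - (1)·0.000) / (5) = 0.800
  y = (7 - (4)·0.000 - (4)·0.000) / (10) = 0.700
  z = (-8 - (-4)·0.000 - (-4)·0.000) / (12) = -0.667
Iteration 2:
  x = (4 - (1)·0.700 - (1)·-0.667) / (5) = 0.793
  y = (7 - (4)·0.800 - (4)·-0.667) / (10) = 0.647
  z = (-8 - (-4)·0.800 - (-4)·0.700) / (12) = -0.167

(0.793, 0.647, -0.167)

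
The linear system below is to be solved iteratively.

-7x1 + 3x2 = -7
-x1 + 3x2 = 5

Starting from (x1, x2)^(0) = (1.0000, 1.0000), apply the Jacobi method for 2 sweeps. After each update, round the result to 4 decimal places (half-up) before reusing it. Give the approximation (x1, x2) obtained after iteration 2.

Iteration 1:
  x1 = (-7 - (3)·1.0000) / (-7) = 1.4286
  x2 = (5 - (-1)·1.0000) / (3) = 2.0000
Iteration 2:
  x1 = (-7 - (3)·2.0000) / (-7) = 1.8571
  x2 = (5 - (-1)·1.4286) / (3) = 2.1429

(1.8571, 2.1429)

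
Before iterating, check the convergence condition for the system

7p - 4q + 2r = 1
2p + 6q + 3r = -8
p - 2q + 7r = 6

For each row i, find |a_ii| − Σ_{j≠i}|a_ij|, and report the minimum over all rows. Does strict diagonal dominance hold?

1

row 1: |7| − (4+2) = 1
row 2: |6| − (2+3) = 1
row 3: |7| − (1+2) = 4
minimum over rows = 1 → strictly diagonally dominant (convergence guaranteed)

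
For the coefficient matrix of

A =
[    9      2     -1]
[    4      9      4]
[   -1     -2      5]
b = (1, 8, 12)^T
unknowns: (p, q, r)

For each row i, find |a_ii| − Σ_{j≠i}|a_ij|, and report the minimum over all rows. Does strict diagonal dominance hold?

1

row 1: |9| − (2+1) = 6
row 2: |9| − (4+4) = 1
row 3: |5| − (1+2) = 2
minimum over rows = 1 → strictly diagonally dominant (convergence guaranteed)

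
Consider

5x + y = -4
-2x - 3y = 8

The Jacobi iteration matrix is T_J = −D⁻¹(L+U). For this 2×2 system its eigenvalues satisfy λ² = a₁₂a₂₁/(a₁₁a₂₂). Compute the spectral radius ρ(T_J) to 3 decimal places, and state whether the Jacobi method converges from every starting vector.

a₁₂a₂₁/(a₁₁a₂₂) = (1)·(-2) / ((5)·(-3)) = 0.133333
ρ = √|0.133333| = √0.133333 = 0.365
ρ < 1, so Jacobi converges

0.365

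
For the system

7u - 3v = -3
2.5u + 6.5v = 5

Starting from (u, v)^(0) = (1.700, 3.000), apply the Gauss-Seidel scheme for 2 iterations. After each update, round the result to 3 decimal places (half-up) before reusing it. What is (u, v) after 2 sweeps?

Iteration 1:
  u = (-3 - (-3)·3.000) / (7) = 0.857
  v = (5 - (2.5)·0.857) / (6.5) = 0.440
Iteration 2:
  u = (-3 - (-3)·0.440) / (7) = -0.240
  v = (5 - (2.5)·-0.240) / (6.5) = 0.862

(-0.240, 0.862)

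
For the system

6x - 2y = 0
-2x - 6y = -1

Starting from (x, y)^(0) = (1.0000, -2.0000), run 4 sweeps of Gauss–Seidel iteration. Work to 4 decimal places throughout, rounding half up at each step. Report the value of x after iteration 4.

Iteration 1:
  x = (0 - (-2)·-2.0000) / (6) = -0.6667
  y = (-1 - (-2)·-0.6667) / (-6) = 0.3889
Iteration 2:
  x = (0 - (-2)·0.3889) / (6) = 0.1296
  y = (-1 - (-2)·0.1296) / (-6) = 0.1235
Iteration 3:
  x = (0 - (-2)·0.1235) / (6) = 0.0412
  y = (-1 - (-2)·0.0412) / (-6) = 0.1529
Iteration 4:
  x = (0 - (-2)·0.1529) / (6) = 0.0510
  y = (-1 - (-2)·0.0510) / (-6) = 0.1497

0.0510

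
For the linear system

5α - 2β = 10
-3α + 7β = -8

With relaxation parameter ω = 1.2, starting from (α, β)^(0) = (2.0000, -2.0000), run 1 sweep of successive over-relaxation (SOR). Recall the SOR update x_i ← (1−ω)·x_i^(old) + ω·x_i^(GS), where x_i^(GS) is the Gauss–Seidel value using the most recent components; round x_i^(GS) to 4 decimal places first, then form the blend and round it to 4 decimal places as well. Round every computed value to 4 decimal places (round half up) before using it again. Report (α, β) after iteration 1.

(1.0400, -0.4365)

Iteration 1:
  α: GS value = (10 - (-2)·-2.0000) / (5) = 1.2000;  α ← (1−ω)·2.0000 + ω·1.2000 = 1.0400
  β: GS value = (-8 - (-3)·1.0400) / (7) = -0.6971;  β ← (1−ω)·-2.0000 + ω·-0.6971 = -0.4365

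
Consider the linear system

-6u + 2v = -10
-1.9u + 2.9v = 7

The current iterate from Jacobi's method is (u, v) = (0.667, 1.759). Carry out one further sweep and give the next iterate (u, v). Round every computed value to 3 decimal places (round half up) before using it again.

One sweep:
  u = (-10 - (2)·1.759) / (-6) = 2.253
  v = (7 - (-1.9)·0.667) / (2.9) = 2.851

(2.253, 2.851)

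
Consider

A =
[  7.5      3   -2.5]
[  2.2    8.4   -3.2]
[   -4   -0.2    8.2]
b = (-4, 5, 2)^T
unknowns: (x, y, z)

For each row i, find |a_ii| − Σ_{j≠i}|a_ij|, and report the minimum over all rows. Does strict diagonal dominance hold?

row 1: |7.5| − (3+2.5) = 2
row 2: |8.4| − (2.2+3.2) = 3
row 3: |8.2| − (4+0.2) = 4
minimum over rows = 2 → strictly diagonally dominant (convergence guaranteed)

2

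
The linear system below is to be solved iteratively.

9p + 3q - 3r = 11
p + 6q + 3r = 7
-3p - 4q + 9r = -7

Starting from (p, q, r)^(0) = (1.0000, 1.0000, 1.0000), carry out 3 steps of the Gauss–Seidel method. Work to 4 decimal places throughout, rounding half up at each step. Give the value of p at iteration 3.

0.8755

Iteration 1:
  p = (11 - (3)·1.0000 - (-3)·1.0000) / (9) = 1.2222
  q = (7 - (1)·1.2222 - (3)·1.0000) / (6) = 0.4630
  r = (-7 - (-3)·1.2222 - (-4)·0.4630) / (9) = -0.1646
Iteration 2:
  p = (11 - (3)·0.4630 - (-3)·-0.1646) / (9) = 1.0130
  q = (7 - (1)·1.0130 - (3)·-0.1646) / (6) = 1.0801
  r = (-7 - (-3)·1.0130 - (-4)·1.0801) / (9) = 0.0399
Iteration 3:
  p = (11 - (3)·1.0801 - (-3)·0.0399) / (9) = 0.8755
  q = (7 - (1)·0.8755 - (3)·0.0399) / (6) = 1.0008
  r = (-7 - (-3)·0.8755 - (-4)·1.0008) / (9) = -0.0411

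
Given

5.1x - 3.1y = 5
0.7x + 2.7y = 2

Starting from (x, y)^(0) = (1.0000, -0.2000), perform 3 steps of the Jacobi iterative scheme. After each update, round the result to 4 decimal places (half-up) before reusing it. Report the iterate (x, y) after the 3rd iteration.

(1.2953, 0.4107)

Iteration 1:
  x = (5 - (-3.1)·-0.2000) / (5.1) = 0.8588
  y = (2 - (0.7)·1.0000) / (2.7) = 0.4815
Iteration 2:
  x = (5 - (-3.1)·0.4815) / (5.1) = 1.2731
  y = (2 - (0.7)·0.8588) / (2.7) = 0.5181
Iteration 3:
  x = (5 - (-3.1)·0.5181) / (5.1) = 1.2953
  y = (2 - (0.7)·1.2731) / (2.7) = 0.4107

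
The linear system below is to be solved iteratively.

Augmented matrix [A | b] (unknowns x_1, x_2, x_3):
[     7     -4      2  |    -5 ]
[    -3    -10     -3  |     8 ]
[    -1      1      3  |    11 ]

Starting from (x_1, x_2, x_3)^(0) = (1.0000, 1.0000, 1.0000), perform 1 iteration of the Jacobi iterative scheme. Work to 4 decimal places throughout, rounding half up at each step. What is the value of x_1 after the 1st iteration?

Iteration 1:
  x_1 = (-5 - (-4)·1.0000 - (2)·1.0000) / (7) = -0.4286
  x_2 = (8 - (-3)·1.0000 - (-3)·1.0000) / (-10) = -1.4000
  x_3 = (11 - (-1)·1.0000 - (1)·1.0000) / (3) = 3.6667

-0.4286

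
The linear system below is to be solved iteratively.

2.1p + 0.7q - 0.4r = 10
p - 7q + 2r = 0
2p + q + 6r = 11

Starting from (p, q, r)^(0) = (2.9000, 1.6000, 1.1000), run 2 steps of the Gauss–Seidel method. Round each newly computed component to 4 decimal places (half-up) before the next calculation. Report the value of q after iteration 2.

Iteration 1:
  p = (10 - (0.7)·1.6000 - (-0.4)·1.1000) / (2.1) = 4.4381
  q = (0 - (1)·4.4381 - (2)·1.1000) / (-7) = 0.9483
  r = (11 - (2)·4.4381 - (1)·0.9483) / (6) = 0.1959
Iteration 2:
  p = (10 - (0.7)·0.9483 - (-0.4)·0.1959) / (2.1) = 4.4831
  q = (0 - (1)·4.4831 - (2)·0.1959) / (-7) = 0.6964
  r = (11 - (2)·4.4831 - (1)·0.6964) / (6) = 0.2229

0.6964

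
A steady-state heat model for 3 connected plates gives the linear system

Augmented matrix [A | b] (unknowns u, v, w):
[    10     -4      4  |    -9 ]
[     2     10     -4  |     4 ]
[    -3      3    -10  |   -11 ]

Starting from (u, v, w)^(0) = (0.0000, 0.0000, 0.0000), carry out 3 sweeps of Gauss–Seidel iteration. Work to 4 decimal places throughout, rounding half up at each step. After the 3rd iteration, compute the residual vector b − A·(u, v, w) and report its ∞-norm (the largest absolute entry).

Iteration 1:
  u = (-9 - (-4)·0.0000 - (4)·0.0000) / (10) = -0.9000
  v = (4 - (2)·-0.9000 - (-4)·0.0000) / (10) = 0.5800
  w = (-11 - (-3)·-0.9000 - (3)·0.5800) / (-10) = 1.5440
Iteration 2:
  u = (-9 - (-4)·0.5800 - (4)·1.5440) / (10) = -1.2856
  v = (4 - (2)·-1.2856 - (-4)·1.5440) / (10) = 1.2747
  w = (-11 - (-3)·-1.2856 - (3)·1.2747) / (-10) = 1.8681
Iteration 3:
  u = (-9 - (-4)·1.2747 - (4)·1.8681) / (10) = -1.1374
  v = (4 - (2)·-1.1374 - (-4)·1.8681) / (10) = 1.3747
  w = (-11 - (-3)·-1.1374 - (3)·1.3747) / (-10) = 1.8536
Residual b − A·x = (0.4584, -0.0578, -0.0003); ∞-norm = 0.4584

0.4584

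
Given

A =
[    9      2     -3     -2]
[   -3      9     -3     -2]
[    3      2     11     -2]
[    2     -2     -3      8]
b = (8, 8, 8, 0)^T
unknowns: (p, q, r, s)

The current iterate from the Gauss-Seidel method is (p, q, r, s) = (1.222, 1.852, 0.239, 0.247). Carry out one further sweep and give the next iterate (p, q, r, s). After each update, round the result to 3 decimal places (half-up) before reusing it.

(0.612, 1.227, 0.382, 0.297)

One sweep:
  p = (8 - (2)·1.852 - (-3)·0.239 - (-2)·0.247) / (9) = 0.612
  q = (8 - (-3)·0.612 - (-3)·0.239 - (-2)·0.247) / (9) = 1.227
  r = (8 - (3)·0.612 - (2)·1.227 - (-2)·0.247) / (11) = 0.382
  s = (0 - (2)·0.612 - (-2)·1.227 - (-3)·0.382) / (8) = 0.297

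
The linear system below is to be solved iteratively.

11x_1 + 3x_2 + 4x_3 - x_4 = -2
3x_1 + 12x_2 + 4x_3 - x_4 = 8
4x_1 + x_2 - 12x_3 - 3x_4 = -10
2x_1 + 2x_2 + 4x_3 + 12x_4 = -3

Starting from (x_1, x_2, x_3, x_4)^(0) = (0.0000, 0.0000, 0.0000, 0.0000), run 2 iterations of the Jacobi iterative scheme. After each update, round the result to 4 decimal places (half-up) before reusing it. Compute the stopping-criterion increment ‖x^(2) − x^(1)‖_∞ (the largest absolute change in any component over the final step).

Iteration 1:
  x_1 = (-2 - (3)·0.0000 - (4)·0.0000 - (-1)·0.0000) / (11) = -0.1818
  x_2 = (8 - (3)·0.0000 - (4)·0.0000 - (-1)·0.0000) / (12) = 0.6667
  x_3 = (-10 - (4)·0.0000 - (1)·0.0000 - (-3)·0.0000) / (-12) = 0.8333
  x_4 = (-3 - (2)·0.0000 - (2)·0.0000 - (4)·0.0000) / (12) = -0.2500
Iteration 2:
  x_1 = (-2 - (3)·0.6667 - (4)·0.8333 - (-1)·-0.2500) / (11) = -0.6894
  x_2 = (8 - (3)·-0.1818 - (4)·0.8333 - (-1)·-0.2500) / (12) = 0.4135
  x_3 = (-10 - (4)·-0.1818 - (1)·0.6667 - (-3)·-0.2500) / (-12) = 0.8908
  x_4 = (-3 - (2)·-0.1818 - (2)·0.6667 - (4)·0.8333) / (12) = -0.6086
Change: (-0.5076, -0.2532, 0.0575, -0.3586) → max |·| = 0.5076

0.5076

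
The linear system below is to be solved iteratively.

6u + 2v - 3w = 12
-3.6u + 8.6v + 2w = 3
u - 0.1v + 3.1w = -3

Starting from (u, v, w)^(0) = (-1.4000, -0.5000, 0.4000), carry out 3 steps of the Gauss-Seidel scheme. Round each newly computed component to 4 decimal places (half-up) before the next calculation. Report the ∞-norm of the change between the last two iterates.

Iteration 1:
  u = (12 - (2)·-0.5000 - (-3)·0.4000) / (6) = 2.3667
  v = (3 - (-3.6)·2.3667 - (2)·0.4000) / (8.6) = 1.2465
  w = (-3 - (1)·2.3667 - (-0.1)·1.2465) / (3.1) = -1.6910
Iteration 2:
  u = (12 - (2)·1.2465 - (-3)·-1.6910) / (6) = 0.7390
  v = (3 - (-3.6)·0.7390 - (2)·-1.6910) / (8.6) = 1.0514
  w = (-3 - (1)·0.7390 - (-0.1)·1.0514) / (3.1) = -1.1722
Iteration 3:
  u = (12 - (2)·1.0514 - (-3)·-1.1722) / (6) = 1.0634
  v = (3 - (-3.6)·1.0634 - (2)·-1.1722) / (8.6) = 1.0666
  w = (-3 - (1)·1.0634 - (-0.1)·1.0666) / (3.1) = -1.2764
Change: (0.3244, 0.0152, -0.1042) → max |·| = 0.3244

0.3244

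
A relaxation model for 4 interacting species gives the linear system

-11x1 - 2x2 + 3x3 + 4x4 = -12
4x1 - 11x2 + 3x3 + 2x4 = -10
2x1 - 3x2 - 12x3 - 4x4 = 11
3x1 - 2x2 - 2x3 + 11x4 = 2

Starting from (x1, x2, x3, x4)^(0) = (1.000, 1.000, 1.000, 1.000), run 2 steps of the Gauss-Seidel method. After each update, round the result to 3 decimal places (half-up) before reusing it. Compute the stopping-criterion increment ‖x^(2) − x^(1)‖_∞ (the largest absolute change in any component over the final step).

Iteration 1:
  x1 = (-12 - (-2)·1.000 - (3)·1.000 - (4)·1.000) / (-11) = 1.545
  x2 = (-10 - (4)·1.545 - (3)·1.000 - (2)·1.000) / (-11) = 1.925
  x3 = (11 - (2)·1.545 - (-3)·1.925 - (-4)·1.000) / (-12) = -1.474
  x4 = (2 - (3)·1.545 - (-2)·1.925 - (-2)·-1.474) / (11) = -0.158
Iteration 2:
  x1 = (-12 - (-2)·1.925 - (3)·-1.474 - (4)·-0.158) / (-11) = 0.281
  x2 = (-10 - (4)·0.281 - (3)·-1.474 - (2)·-0.158) / (-11) = 0.581
  x3 = (11 - (2)·0.281 - (-3)·0.581 - (-4)·-0.158) / (-12) = -0.962
  x4 = (2 - (3)·0.281 - (-2)·0.581 - (-2)·-0.962) / (11) = 0.036
Change: (-1.264, -1.344, 0.512, 0.194) → max |·| = 1.344

1.344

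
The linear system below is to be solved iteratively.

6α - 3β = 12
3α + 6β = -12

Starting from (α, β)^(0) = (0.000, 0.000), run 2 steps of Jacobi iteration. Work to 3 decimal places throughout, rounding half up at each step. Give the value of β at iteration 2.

Iteration 1:
  α = (12 - (-3)·0.000) / (6) = 2.000
  β = (-12 - (3)·0.000) / (6) = -2.000
Iteration 2:
  α = (12 - (-3)·-2.000) / (6) = 1.000
  β = (-12 - (3)·2.000) / (6) = -3.000

-3.000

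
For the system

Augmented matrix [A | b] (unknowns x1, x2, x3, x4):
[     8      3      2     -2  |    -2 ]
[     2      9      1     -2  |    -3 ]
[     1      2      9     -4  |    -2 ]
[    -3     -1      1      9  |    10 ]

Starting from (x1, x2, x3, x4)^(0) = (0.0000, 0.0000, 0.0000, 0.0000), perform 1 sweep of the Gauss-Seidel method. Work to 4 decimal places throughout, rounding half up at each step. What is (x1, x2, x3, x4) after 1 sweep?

Iteration 1:
  x1 = (-2 - (3)·0.0000 - (2)·0.0000 - (-2)·0.0000) / (8) = -0.2500
  x2 = (-3 - (2)·-0.2500 - (1)·0.0000 - (-2)·0.0000) / (9) = -0.2778
  x3 = (-2 - (1)·-0.2500 - (2)·-0.2778 - (-4)·0.0000) / (9) = -0.1327
  x4 = (10 - (-3)·-0.2500 - (-1)·-0.2778 - (1)·-0.1327) / (9) = 1.0117

(-0.2500, -0.2778, -0.1327, 1.0117)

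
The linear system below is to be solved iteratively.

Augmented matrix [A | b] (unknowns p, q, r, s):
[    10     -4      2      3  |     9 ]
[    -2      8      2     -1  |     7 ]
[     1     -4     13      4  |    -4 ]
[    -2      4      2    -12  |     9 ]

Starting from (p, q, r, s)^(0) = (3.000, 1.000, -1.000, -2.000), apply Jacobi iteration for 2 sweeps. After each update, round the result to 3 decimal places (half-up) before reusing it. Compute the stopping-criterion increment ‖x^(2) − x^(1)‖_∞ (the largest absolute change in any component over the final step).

0.589

Iteration 1:
  p = (9 - (-4)·1.000 - (2)·-1.000 - (3)·-2.000) / (10) = 2.100
  q = (7 - (-2)·3.000 - (2)·-1.000 - (-1)·-2.000) / (8) = 1.625
  r = (-4 - (1)·3.000 - (-4)·1.000 - (4)·-2.000) / (13) = 0.385
  s = (9 - (-2)·3.000 - (4)·1.000 - (2)·-1.000) / (-12) = -1.083
Iteration 2:
  p = (9 - (-4)·1.625 - (2)·0.385 - (3)·-1.083) / (10) = 1.798
  q = (7 - (-2)·2.100 - (2)·0.385 - (-1)·-1.083) / (8) = 1.168
  r = (-4 - (1)·2.100 - (-4)·1.625 - (4)·-1.083) / (13) = 0.364
  s = (9 - (-2)·2.100 - (4)·1.625 - (2)·0.385) / (-12) = -0.494
Change: (-0.302, -0.457, -0.021, 0.589) → max |·| = 0.589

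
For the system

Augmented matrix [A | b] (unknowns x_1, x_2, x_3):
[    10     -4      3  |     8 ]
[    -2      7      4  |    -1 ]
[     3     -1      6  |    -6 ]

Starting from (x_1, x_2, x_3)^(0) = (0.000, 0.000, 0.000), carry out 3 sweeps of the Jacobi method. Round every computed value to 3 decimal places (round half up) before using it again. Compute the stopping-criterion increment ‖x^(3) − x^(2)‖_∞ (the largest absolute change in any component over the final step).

Iteration 1:
  x_1 = (8 - (-4)·0.000 - (3)·0.000) / (10) = 0.800
  x_2 = (-1 - (-2)·0.000 - (4)·0.000) / (7) = -0.143
  x_3 = (-6 - (3)·0.000 - (-1)·0.000) / (6) = -1.000
Iteration 2:
  x_1 = (8 - (-4)·-0.143 - (3)·-1.000) / (10) = 1.043
  x_2 = (-1 - (-2)·0.800 - (4)·-1.000) / (7) = 0.657
  x_3 = (-6 - (3)·0.800 - (-1)·-0.143) / (6) = -1.424
Iteration 3:
  x_1 = (8 - (-4)·0.657 - (3)·-1.424) / (10) = 1.490
  x_2 = (-1 - (-2)·1.043 - (4)·-1.424) / (7) = 0.969
  x_3 = (-6 - (3)·1.043 - (-1)·0.657) / (6) = -1.412
Change: (0.447, 0.312, 0.012) → max |·| = 0.447

0.447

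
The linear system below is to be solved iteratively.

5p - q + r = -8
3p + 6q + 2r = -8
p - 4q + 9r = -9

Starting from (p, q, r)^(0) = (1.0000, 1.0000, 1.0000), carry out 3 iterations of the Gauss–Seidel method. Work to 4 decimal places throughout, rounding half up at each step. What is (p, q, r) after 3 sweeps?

(-1.4524, -0.3061, -0.9747)

Iteration 1:
  p = (-8 - (-1)·1.0000 - (1)·1.0000) / (5) = -1.6000
  q = (-8 - (3)·-1.6000 - (2)·1.0000) / (6) = -0.8667
  r = (-9 - (1)·-1.6000 - (-4)·-0.8667) / (9) = -1.2074
Iteration 2:
  p = (-8 - (-1)·-0.8667 - (1)·-1.2074) / (5) = -1.5319
  q = (-8 - (3)·-1.5319 - (2)·-1.2074) / (6) = -0.1649
  r = (-9 - (1)·-1.5319 - (-4)·-0.1649) / (9) = -0.9031
Iteration 3:
  p = (-8 - (-1)·-0.1649 - (1)·-0.9031) / (5) = -1.4524
  q = (-8 - (3)·-1.4524 - (2)·-0.9031) / (6) = -0.3061
  r = (-9 - (1)·-1.4524 - (-4)·-0.3061) / (9) = -0.9747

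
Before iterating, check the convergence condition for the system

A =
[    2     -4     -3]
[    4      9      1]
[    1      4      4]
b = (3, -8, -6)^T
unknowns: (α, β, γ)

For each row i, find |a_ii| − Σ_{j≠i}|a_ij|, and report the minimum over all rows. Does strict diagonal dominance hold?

row 1: |2| − (4+3) = -5
row 2: |9| − (4+1) = 4
row 3: |4| − (1+4) = -1
minimum over rows = -5 → not strictly diagonally dominant

-5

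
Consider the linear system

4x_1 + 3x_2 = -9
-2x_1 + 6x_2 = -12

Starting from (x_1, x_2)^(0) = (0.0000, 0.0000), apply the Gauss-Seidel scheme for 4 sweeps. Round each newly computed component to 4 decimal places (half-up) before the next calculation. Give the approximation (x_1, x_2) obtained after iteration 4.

Iteration 1:
  x_1 = (-9 - (3)·0.0000) / (4) = -2.2500
  x_2 = (-12 - (-2)·-2.2500) / (6) = -2.7500
Iteration 2:
  x_1 = (-9 - (3)·-2.7500) / (4) = -0.1875
  x_2 = (-12 - (-2)·-0.1875) / (6) = -2.0625
Iteration 3:
  x_1 = (-9 - (3)·-2.0625) / (4) = -0.7031
  x_2 = (-12 - (-2)·-0.7031) / (6) = -2.2344
Iteration 4:
  x_1 = (-9 - (3)·-2.2344) / (4) = -0.5742
  x_2 = (-12 - (-2)·-0.5742) / (6) = -2.1914

(-0.5742, -2.1914)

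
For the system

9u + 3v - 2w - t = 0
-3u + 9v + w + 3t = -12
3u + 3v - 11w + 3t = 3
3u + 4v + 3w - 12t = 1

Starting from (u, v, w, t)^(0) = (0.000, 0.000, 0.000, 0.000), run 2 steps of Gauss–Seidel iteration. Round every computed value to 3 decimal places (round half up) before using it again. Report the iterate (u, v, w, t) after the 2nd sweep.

(0.227, -0.958, -0.659, -0.511)

Iteration 1:
  u = (0 - (3)·0.000 - (-2)·0.000 - (-1)·0.000) / (9) = 0.000
  v = (-12 - (-3)·0.000 - (1)·0.000 - (3)·0.000) / (9) = -1.333
  w = (3 - (3)·0.000 - (3)·-1.333 - (3)·0.000) / (-11) = -0.636
  t = (1 - (3)·0.000 - (4)·-1.333 - (3)·-0.636) / (-12) = -0.687
Iteration 2:
  u = (0 - (3)·-1.333 - (-2)·-0.636 - (-1)·-0.687) / (9) = 0.227
  v = (-12 - (-3)·0.227 - (1)·-0.636 - (3)·-0.687) / (9) = -0.958
  w = (3 - (3)·0.227 - (3)·-0.958 - (3)·-0.687) / (-11) = -0.659
  t = (1 - (3)·0.227 - (4)·-0.958 - (3)·-0.659) / (-12) = -0.511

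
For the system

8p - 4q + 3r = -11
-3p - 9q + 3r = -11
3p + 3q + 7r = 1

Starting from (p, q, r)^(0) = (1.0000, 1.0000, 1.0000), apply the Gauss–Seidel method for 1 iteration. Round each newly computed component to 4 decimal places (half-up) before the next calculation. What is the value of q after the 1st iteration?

Iteration 1:
  p = (-11 - (-4)·1.0000 - (3)·1.0000) / (8) = -1.2500
  q = (-11 - (-3)·-1.2500 - (3)·1.0000) / (-9) = 1.9722
  r = (1 - (3)·-1.2500 - (3)·1.9722) / (7) = -0.1667

1.9722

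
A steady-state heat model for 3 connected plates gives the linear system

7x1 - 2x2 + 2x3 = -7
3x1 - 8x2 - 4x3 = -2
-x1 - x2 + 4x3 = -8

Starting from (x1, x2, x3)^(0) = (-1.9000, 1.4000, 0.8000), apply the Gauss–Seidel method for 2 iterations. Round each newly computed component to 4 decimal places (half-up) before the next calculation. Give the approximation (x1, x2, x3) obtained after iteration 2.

(-0.4681, 1.2356, -1.8081)

Iteration 1:
  x1 = (-7 - (-2)·1.4000 - (2)·0.8000) / (7) = -0.8286
  x2 = (-2 - (3)·-0.8286 - (-4)·0.8000) / (-8) = -0.4607
  x3 = (-8 - (-1)·-0.8286 - (-1)·-0.4607) / (4) = -2.3223
Iteration 2:
  x1 = (-7 - (-2)·-0.4607 - (2)·-2.3223) / (7) = -0.4681
  x2 = (-2 - (3)·-0.4681 - (-4)·-2.3223) / (-8) = 1.2356
  x3 = (-8 - (-1)·-0.4681 - (-1)·1.2356) / (4) = -1.8081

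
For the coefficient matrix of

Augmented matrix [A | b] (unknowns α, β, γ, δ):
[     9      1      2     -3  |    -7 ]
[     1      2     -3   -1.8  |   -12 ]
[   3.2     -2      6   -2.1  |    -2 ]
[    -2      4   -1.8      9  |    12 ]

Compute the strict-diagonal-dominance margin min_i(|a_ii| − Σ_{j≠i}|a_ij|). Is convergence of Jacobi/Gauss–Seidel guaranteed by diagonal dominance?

row 1: |9| − (1+2+3) = 3
row 2: |2| − (1+3+1.8) = -3.8
row 3: |6| − (3.2+2+2.1) = -1.3
row 4: |9| − (2+4+1.8) = 1.2
minimum over rows = -3.8 → not strictly diagonally dominant

-3.8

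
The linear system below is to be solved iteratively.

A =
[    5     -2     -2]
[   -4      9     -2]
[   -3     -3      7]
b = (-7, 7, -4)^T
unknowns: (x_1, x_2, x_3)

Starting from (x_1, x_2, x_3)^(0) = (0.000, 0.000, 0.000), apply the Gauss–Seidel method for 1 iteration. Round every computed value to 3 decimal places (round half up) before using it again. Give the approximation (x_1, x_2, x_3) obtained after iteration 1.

Iteration 1:
  x_1 = (-7 - (-2)·0.000 - (-2)·0.000) / (5) = -1.400
  x_2 = (7 - (-4)·-1.400 - (-2)·0.000) / (9) = 0.156
  x_3 = (-4 - (-3)·-1.400 - (-3)·0.156) / (7) = -1.105

(-1.400, 0.156, -1.105)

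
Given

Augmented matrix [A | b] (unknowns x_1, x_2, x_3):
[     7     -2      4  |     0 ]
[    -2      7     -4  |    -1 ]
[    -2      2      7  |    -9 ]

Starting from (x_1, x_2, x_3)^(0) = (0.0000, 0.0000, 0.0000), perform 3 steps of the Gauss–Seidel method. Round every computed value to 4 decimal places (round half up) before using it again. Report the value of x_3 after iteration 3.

-1.0303

Iteration 1:
  x_1 = (0 - (-2)·0.0000 - (4)·0.0000) / (7) = 0.0000
  x_2 = (-1 - (-2)·0.0000 - (-4)·0.0000) / (7) = -0.1429
  x_3 = (-9 - (-2)·0.0000 - (2)·-0.1429) / (7) = -1.2449
Iteration 2:
  x_1 = (0 - (-2)·-0.1429 - (4)·-1.2449) / (7) = 0.6705
  x_2 = (-1 - (-2)·0.6705 - (-4)·-1.2449) / (7) = -0.6627
  x_3 = (-9 - (-2)·0.6705 - (2)·-0.6627) / (7) = -0.9048
Iteration 3:
  x_1 = (0 - (-2)·-0.6627 - (4)·-0.9048) / (7) = 0.3277
  x_2 = (-1 - (-2)·0.3277 - (-4)·-0.9048) / (7) = -0.5663
  x_3 = (-9 - (-2)·0.3277 - (2)·-0.5663) / (7) = -1.0303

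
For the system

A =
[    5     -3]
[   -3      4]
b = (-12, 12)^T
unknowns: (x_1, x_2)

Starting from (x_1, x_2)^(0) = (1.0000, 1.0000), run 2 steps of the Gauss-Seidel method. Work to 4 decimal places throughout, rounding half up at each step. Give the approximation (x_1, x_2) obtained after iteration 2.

Iteration 1:
  x_1 = (-12 - (-3)·1.0000) / (5) = -1.8000
  x_2 = (12 - (-3)·-1.8000) / (4) = 1.6500
Iteration 2:
  x_1 = (-12 - (-3)·1.6500) / (5) = -1.4100
  x_2 = (12 - (-3)·-1.4100) / (4) = 1.9425

(-1.4100, 1.9425)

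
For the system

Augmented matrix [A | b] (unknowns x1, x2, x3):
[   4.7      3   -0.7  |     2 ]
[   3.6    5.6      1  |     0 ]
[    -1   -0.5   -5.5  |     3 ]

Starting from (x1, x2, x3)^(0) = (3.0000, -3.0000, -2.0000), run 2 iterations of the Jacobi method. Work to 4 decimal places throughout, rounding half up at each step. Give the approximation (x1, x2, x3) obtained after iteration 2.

Iteration 1:
  x1 = (2 - (3)·-3.0000 - (-0.7)·-2.0000) / (4.7) = 2.0426
  x2 = (0 - (3.6)·3.0000 - (1)·-2.0000) / (5.6) = -1.5714
  x3 = (3 - (-1)·3.0000 - (-0.5)·-3.0000) / (-5.5) = -0.8182
Iteration 2:
  x1 = (2 - (3)·-1.5714 - (-0.7)·-0.8182) / (4.7) = 1.3067
  x2 = (0 - (3.6)·2.0426 - (1)·-0.8182) / (5.6) = -1.1670
  x3 = (3 - (-1)·2.0426 - (-0.5)·-1.5714) / (-5.5) = -0.7740

(1.3067, -1.1670, -0.7740)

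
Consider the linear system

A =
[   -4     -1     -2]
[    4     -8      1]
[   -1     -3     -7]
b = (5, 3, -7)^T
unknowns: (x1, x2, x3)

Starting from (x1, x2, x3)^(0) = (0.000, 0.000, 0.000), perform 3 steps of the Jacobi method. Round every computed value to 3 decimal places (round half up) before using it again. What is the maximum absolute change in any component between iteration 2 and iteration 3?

Iteration 1:
  x1 = (5 - (-1)·0.000 - (-2)·0.000) / (-4) = -1.250
  x2 = (3 - (4)·0.000 - (1)·0.000) / (-8) = -0.375
  x3 = (-7 - (-1)·0.000 - (-3)·0.000) / (-7) = 1.000
Iteration 2:
  x1 = (5 - (-1)·-0.375 - (-2)·1.000) / (-4) = -1.656
  x2 = (3 - (4)·-1.250 - (1)·1.000) / (-8) = -0.875
  x3 = (-7 - (-1)·-1.250 - (-3)·-0.375) / (-7) = 1.339
Iteration 3:
  x1 = (5 - (-1)·-0.875 - (-2)·1.339) / (-4) = -1.701
  x2 = (3 - (4)·-1.656 - (1)·1.339) / (-8) = -1.036
  x3 = (-7 - (-1)·-1.656 - (-3)·-0.875) / (-7) = 1.612
Change: (-0.045, -0.161, 0.273) → max |·| = 0.273

0.273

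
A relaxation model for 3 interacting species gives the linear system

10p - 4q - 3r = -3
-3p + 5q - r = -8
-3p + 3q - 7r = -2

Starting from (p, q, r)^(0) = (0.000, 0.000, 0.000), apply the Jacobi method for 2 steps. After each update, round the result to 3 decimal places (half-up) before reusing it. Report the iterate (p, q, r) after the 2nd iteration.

(-0.854, -1.723, -0.271)

Iteration 1:
  p = (-3 - (-4)·0.000 - (-3)·0.000) / (10) = -0.300
  q = (-8 - (-3)·0.000 - (-1)·0.000) / (5) = -1.600
  r = (-2 - (-3)·0.000 - (3)·0.000) / (-7) = 0.286
Iteration 2:
  p = (-3 - (-4)·-1.600 - (-3)·0.286) / (10) = -0.854
  q = (-8 - (-3)·-0.300 - (-1)·0.286) / (5) = -1.723
  r = (-2 - (-3)·-0.300 - (3)·-1.600) / (-7) = -0.271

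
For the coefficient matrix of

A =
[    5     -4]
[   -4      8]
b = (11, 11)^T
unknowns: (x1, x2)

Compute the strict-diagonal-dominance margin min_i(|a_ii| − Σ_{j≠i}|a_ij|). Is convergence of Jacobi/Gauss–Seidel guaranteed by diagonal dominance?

row 1: |5| − (4) = 1
row 2: |8| − (4) = 4
minimum over rows = 1 → strictly diagonally dominant (convergence guaranteed)

1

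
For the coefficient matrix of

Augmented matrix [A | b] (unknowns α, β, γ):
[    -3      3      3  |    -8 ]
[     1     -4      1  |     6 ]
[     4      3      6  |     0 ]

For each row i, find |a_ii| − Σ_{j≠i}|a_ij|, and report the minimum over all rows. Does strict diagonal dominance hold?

-3

row 1: |-3| − (3+3) = -3
row 2: |-4| − (1+1) = 2
row 3: |6| − (4+3) = -1
minimum over rows = -3 → not strictly diagonally dominant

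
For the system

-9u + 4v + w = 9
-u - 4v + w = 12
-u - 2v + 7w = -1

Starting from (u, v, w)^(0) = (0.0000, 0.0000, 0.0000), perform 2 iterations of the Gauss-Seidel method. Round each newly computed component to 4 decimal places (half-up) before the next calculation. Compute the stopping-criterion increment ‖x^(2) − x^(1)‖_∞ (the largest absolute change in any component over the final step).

1.3413

Iteration 1:
  u = (9 - (4)·0.0000 - (1)·0.0000) / (-9) = -1.0000
  v = (12 - (-1)·-1.0000 - (1)·0.0000) / (-4) = -2.7500
  w = (-1 - (-1)·-1.0000 - (-2)·-2.7500) / (7) = -1.0714
Iteration 2:
  u = (9 - (4)·-2.7500 - (1)·-1.0714) / (-9) = -2.3413
  v = (12 - (-1)·-2.3413 - (1)·-1.0714) / (-4) = -2.6825
  w = (-1 - (-1)·-2.3413 - (-2)·-2.6825) / (7) = -1.2438
Change: (-1.3413, 0.0675, -0.1724) → max |·| = 1.3413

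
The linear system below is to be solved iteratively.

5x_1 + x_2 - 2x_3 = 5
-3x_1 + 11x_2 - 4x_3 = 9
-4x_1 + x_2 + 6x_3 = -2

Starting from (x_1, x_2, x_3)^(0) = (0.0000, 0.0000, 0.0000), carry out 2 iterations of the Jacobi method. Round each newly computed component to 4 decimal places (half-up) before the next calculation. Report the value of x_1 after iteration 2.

Iteration 1:
  x_1 = (5 - (1)·0.0000 - (-2)·0.0000) / (5) = 1.0000
  x_2 = (9 - (-3)·0.0000 - (-4)·0.0000) / (11) = 0.8182
  x_3 = (-2 - (-4)·0.0000 - (1)·0.0000) / (6) = -0.3333
Iteration 2:
  x_1 = (5 - (1)·0.8182 - (-2)·-0.3333) / (5) = 0.7030
  x_2 = (9 - (-3)·1.0000 - (-4)·-0.3333) / (11) = 0.9697
  x_3 = (-2 - (-4)·1.0000 - (1)·0.8182) / (6) = 0.1970

0.7030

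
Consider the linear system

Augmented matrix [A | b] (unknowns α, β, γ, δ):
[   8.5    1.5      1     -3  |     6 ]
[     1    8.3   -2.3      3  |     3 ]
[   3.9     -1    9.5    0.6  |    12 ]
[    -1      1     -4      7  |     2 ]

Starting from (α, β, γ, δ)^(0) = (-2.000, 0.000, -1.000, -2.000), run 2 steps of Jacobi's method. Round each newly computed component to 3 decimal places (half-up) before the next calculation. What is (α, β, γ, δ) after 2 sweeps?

(0.059, 1.166, 1.361, 1.416)

Iteration 1:
  α = (6 - (1.5)·0.000 - (1)·-1.000 - (-3)·-2.000) / (8.5) = 0.118
  β = (3 - (1)·-2.000 - (-2.3)·-1.000 - (3)·-2.000) / (8.3) = 1.048
  γ = (12 - (3.9)·-2.000 - (-1)·0.000 - (0.6)·-2.000) / (9.5) = 2.211
  δ = (2 - (-1)·-2.000 - (1)·0.000 - (-4)·-1.000) / (7) = -0.571
Iteration 2:
  α = (6 - (1.5)·1.048 - (1)·2.211 - (-3)·-0.571) / (8.5) = 0.059
  β = (3 - (1)·0.118 - (-2.3)·2.211 - (3)·-0.571) / (8.3) = 1.166
  γ = (12 - (3.9)·0.118 - (-1)·1.048 - (0.6)·-0.571) / (9.5) = 1.361
  δ = (2 - (-1)·0.118 - (1)·1.048 - (-4)·2.211) / (7) = 1.416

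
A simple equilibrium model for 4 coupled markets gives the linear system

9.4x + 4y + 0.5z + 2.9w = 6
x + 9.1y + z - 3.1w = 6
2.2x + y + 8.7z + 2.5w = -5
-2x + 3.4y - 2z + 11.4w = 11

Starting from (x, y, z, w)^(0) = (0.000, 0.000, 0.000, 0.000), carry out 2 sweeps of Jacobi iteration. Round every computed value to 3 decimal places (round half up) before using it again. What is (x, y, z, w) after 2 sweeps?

Iteration 1:
  x = (6 - (4)·0.000 - (0.5)·0.000 - (2.9)·0.000) / (9.4) = 0.638
  y = (6 - (1)·0.000 - (1)·0.000 - (-3.1)·0.000) / (9.1) = 0.659
  z = (-5 - (2.2)·0.000 - (1)·0.000 - (2.5)·0.000) / (8.7) = -0.575
  w = (11 - (-2)·0.000 - (3.4)·0.000 - (-2)·0.000) / (11.4) = 0.965
Iteration 2:
  x = (6 - (4)·0.659 - (0.5)·-0.575 - (2.9)·0.965) / (9.4) = 0.091
  y = (6 - (1)·0.638 - (1)·-0.575 - (-3.1)·0.965) / (9.1) = 0.981
  z = (-5 - (2.2)·0.638 - (1)·0.659 - (2.5)·0.965) / (8.7) = -1.089
  w = (11 - (-2)·0.638 - (3.4)·0.659 - (-2)·-0.575) / (11.4) = 0.779

(0.091, 0.981, -1.089, 0.779)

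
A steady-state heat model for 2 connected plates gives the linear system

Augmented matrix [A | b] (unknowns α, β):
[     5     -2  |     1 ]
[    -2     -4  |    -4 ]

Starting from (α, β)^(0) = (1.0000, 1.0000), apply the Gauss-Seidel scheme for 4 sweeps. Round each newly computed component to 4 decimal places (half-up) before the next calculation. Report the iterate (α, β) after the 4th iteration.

(0.4992, 0.7504)

Iteration 1:
  α = (1 - (-2)·1.0000) / (5) = 0.6000
  β = (-4 - (-2)·0.6000) / (-4) = 0.7000
Iteration 2:
  α = (1 - (-2)·0.7000) / (5) = 0.4800
  β = (-4 - (-2)·0.4800) / (-4) = 0.7600
Iteration 3:
  α = (1 - (-2)·0.7600) / (5) = 0.5040
  β = (-4 - (-2)·0.5040) / (-4) = 0.7480
Iteration 4:
  α = (1 - (-2)·0.7480) / (5) = 0.4992
  β = (-4 - (-2)·0.4992) / (-4) = 0.7504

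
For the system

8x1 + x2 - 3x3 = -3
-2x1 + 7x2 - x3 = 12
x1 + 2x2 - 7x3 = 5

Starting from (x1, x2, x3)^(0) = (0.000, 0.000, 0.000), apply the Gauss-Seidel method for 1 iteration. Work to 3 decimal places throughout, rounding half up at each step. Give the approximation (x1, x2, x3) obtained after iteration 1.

Iteration 1:
  x1 = (-3 - (1)·0.000 - (-3)·0.000) / (8) = -0.375
  x2 = (12 - (-2)·-0.375 - (-1)·0.000) / (7) = 1.607
  x3 = (5 - (1)·-0.375 - (2)·1.607) / (-7) = -0.309

(-0.375, 1.607, -0.309)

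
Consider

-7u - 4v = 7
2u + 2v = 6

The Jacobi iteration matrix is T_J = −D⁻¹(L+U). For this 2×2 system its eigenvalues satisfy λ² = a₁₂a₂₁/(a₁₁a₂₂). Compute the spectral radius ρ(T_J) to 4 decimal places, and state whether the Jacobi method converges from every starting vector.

0.7559

a₁₂a₂₁/(a₁₁a₂₂) = (-4)·(2) / ((-7)·(2)) = 0.571429
ρ = √|0.571429| = √0.571429 = 0.7559
ρ < 1, so Jacobi converges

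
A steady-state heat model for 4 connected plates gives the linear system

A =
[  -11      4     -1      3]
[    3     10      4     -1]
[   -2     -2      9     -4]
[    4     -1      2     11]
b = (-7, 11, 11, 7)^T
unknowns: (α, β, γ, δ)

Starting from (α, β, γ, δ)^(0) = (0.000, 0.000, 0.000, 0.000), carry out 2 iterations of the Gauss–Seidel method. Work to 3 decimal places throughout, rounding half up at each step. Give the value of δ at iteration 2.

0.054

Iteration 1:
  α = (-7 - (4)·0.000 - (-1)·0.000 - (3)·0.000) / (-11) = 0.636
  β = (11 - (3)·0.636 - (4)·0.000 - (-1)·0.000) / (10) = 0.909
  γ = (11 - (-2)·0.636 - (-2)·0.909 - (-4)·0.000) / (9) = 1.566
  δ = (7 - (4)·0.636 - (-1)·0.909 - (2)·1.566) / (11) = 0.203
Iteration 2:
  α = (-7 - (4)·0.909 - (-1)·1.566 - (3)·0.203) / (-11) = 0.880
  β = (11 - (3)·0.880 - (4)·1.566 - (-1)·0.203) / (10) = 0.230
  γ = (11 - (-2)·0.880 - (-2)·0.230 - (-4)·0.203) / (9) = 1.559
  δ = (7 - (4)·0.880 - (-1)·0.230 - (2)·1.559) / (11) = 0.054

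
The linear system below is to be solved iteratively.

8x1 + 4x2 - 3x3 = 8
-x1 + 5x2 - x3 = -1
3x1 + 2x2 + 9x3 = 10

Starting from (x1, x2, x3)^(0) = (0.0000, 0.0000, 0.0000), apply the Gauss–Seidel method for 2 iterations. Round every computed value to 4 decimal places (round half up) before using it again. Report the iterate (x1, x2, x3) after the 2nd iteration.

(1.2917, 0.2139, 0.6330)

Iteration 1:
  x1 = (8 - (4)·0.0000 - (-3)·0.0000) / (8) = 1.0000
  x2 = (-1 - (-1)·1.0000 - (-1)·0.0000) / (5) = 0.0000
  x3 = (10 - (3)·1.0000 - (2)·0.0000) / (9) = 0.7778
Iteration 2:
  x1 = (8 - (4)·0.0000 - (-3)·0.7778) / (8) = 1.2917
  x2 = (-1 - (-1)·1.2917 - (-1)·0.7778) / (5) = 0.2139
  x3 = (10 - (3)·1.2917 - (2)·0.2139) / (9) = 0.6330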